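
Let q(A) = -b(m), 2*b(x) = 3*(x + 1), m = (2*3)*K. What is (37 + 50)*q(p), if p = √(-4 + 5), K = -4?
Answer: 6003/2 ≈ 3001.5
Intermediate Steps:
p = 1 (p = √1 = 1)
m = -24 (m = (2*3)*(-4) = 6*(-4) = -24)
b(x) = 3/2 + 3*x/2 (b(x) = (3*(x + 1))/2 = (3*(1 + x))/2 = (3 + 3*x)/2 = 3/2 + 3*x/2)
q(A) = 69/2 (q(A) = -(3/2 + (3/2)*(-24)) = -(3/2 - 36) = -1*(-69/2) = 69/2)
(37 + 50)*q(p) = (37 + 50)*(69/2) = 87*(69/2) = 6003/2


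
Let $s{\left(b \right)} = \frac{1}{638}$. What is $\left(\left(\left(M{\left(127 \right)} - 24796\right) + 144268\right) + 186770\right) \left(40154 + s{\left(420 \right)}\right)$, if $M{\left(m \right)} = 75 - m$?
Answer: $\frac{3922026443035}{319} \approx 1.2295 \cdot 10^{10}$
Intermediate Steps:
$s{\left(b \right)} = \frac{1}{638}$
$\left(\left(\left(M{\left(127 \right)} - 24796\right) + 144268\right) + 186770\right) \left(40154 + s{\left(420 \right)}\right) = \left(\left(\left(\left(75 - 127\right) - 24796\right) + 144268\right) + 186770\right) \left(40154 + \frac{1}{638}\right) = \left(\left(\left(\left(75 - 127\right) - 24796\right) + 144268\right) + 186770\right) \frac{25618253}{638} = \left(\left(\left(-52 - 24796\right) + 144268\right) + 186770\right) \frac{25618253}{638} = \left(\left(-24848 + 144268\right) + 186770\right) \frac{25618253}{638} = \left(119420 + 186770\right) \frac{25618253}{638} = 306190 \cdot \frac{25618253}{638} = \frac{3922026443035}{319}$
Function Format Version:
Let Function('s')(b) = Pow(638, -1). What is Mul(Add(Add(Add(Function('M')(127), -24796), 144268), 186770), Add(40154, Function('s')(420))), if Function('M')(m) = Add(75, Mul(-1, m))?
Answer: Rational(3922026443035, 319) ≈ 1.2295e+10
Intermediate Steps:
Function('s')(b) = Rational(1, 638)
Mul(Add(Add(Add(Function('M')(127), -24796), 144268), 186770), Add(40154, Function('s')(420))) = Mul(Add(Add(Add(Add(75, Mul(-1, 127)), -24796), 144268), 186770), Add(40154, Rational(1, 638))) = Mul(Add(Add(Add(Add(75, -127), -24796), 144268), 186770), Rational(25618253, 638)) = Mul(Add(Add(Add(-52, -24796), 144268), 186770), Rational(25618253, 638)) = Mul(Add(Add(-24848, 144268), 186770), Rational(25618253, 638)) = Mul(Add(119420, 186770), Rational(25618253, 638)) = Mul(306190, Rational(25618253, 638)) = Rational(3922026443035, 319)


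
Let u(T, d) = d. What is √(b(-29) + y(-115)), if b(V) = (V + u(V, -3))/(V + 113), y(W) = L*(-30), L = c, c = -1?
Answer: √13062/21 ≈ 5.4423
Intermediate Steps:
L = -1
y(W) = 30 (y(W) = -1*(-30) = 30)
b(V) = (-3 + V)/(113 + V) (b(V) = (V - 3)/(V + 113) = (-3 + V)/(113 + V))
√(b(-29) + y(-115)) = √((-3 - 29)/(113 - 29) + 30) = √(-32/84 + 30) = √((1/84)*(-32) + 30) = √(-8/21 + 30) = √(622/21) = √13062/21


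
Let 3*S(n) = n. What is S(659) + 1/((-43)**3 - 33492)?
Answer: 74466338/338997 ≈ 219.67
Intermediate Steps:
S(n) = n/3
S(659) + 1/((-43)**3 - 33492) = (1/3)*659 + 1/((-43)**3 - 33492) = 659/3 + 1/(-79507 - 33492) = 659/3 + 1/(-112999) = 659/3 - 1/112999 = 74466338/338997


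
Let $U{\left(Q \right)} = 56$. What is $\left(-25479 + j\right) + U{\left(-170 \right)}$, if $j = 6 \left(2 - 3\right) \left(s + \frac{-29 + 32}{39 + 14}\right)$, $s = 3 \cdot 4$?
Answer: $- \frac{1351253}{53} \approx -25495.0$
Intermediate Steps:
$s = 12$
$j = - \frac{3834}{53}$ ($j = 6 \left(2 - 3\right) \left(12 + \frac{-29 + 32}{39 + 14}\right) = 6 \left(-1\right) \left(12 + \frac{3}{53}\right) = - 6 \left(12 + 3 \cdot \frac{1}{53}\right) = - 6 \left(12 + \frac{3}{53}\right) = \left(-6\right) \frac{639}{53} = - \frac{3834}{53} \approx -72.34$)
$\left(-25479 + j\right) + U{\left(-170 \right)} = \left(-25479 - \frac{3834}{53}\right) + 56 = - \frac{1354221}{53} + 56 = - \frac{1351253}{53}$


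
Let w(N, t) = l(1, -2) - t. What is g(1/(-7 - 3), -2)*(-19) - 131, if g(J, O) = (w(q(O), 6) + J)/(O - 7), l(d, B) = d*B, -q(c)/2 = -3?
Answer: -1481/10 ≈ -148.10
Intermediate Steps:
q(c) = 6 (q(c) = -2*(-3) = 6)
l(d, B) = B*d
w(N, t) = -2 - t (w(N, t) = -2*1 - t = -2 - t)
g(J, O) = (-8 + J)/(-7 + O) (g(J, O) = ((-2 - 1*6) + J)/(O - 7) = ((-2 - 6) + J)/(-7 + O) = (-8 + J)/(-7 + O))
g(1/(-7 - 3), -2)*(-19) - 131 = ((-8 + 1/(-7 - 3))/(-7 - 2))*(-19) - 131 = ((-8 + 1/(-10))/(-9))*(-19) - 131 = -(-8 - ⅒)/9*(-19) - 131 = -⅑*(-81/10)*(-19) - 131 = (9/10)*(-19) - 131 = -171/10 - 131 = -1481/10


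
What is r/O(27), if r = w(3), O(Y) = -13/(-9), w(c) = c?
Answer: 27/13 ≈ 2.0769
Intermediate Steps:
O(Y) = 13/9 (O(Y) = -13*(-1/9) = 13/9)
r = 3
r/O(27) = 3/(13/9) = 3*(9/13) = 27/13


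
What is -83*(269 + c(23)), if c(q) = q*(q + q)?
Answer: -110141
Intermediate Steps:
c(q) = 2*q² (c(q) = q*(2*q) = 2*q²)
-83*(269 + c(23)) = -83*(269 + 2*23²) = -83*(269 + 2*529) = -83*(269 + 1058) = -83*1327 = -110141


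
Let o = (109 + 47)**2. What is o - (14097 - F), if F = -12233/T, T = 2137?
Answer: 21868510/2137 ≈ 10233.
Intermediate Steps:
F = -12233/2137 ≈ -5.7244
o = 24336 (o = 156**2 = 24336)
o - (14097 - F) = 24336 - (14097 - 1*(-12233/2137)) = 24336 - (14097 + 12233/2137) = 24336 - 1*30137522/2137 = 24336 - 30137522/2137 = 21868510/2137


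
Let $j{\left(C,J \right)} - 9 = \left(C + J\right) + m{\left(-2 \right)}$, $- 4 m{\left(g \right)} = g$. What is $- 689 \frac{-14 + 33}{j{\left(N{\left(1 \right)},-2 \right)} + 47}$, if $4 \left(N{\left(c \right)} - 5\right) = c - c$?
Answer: $- \frac{26182}{119} \approx -220.02$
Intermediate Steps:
$m{\left(g \right)} = - \frac{g}{4}$
$N{\left(c \right)} = 5$ ($N{\left(c \right)} = 5 + \frac{c - c}{4} = 5 + \frac{1}{4} \cdot 0 = 5 + 0 = 5$)
$j{\left(C,J \right)} = \frac{19}{2} + C + J$ ($j{\left(C,J \right)} = 9 - \left(- \frac{1}{2} - C - J\right) = 9 + \left(\left(C + J\right) + \frac{1}{2}\right) = 9 + \left(\frac{1}{2} + C + J\right) = \frac{19}{2} + C + J$)
$- 689 \frac{-14 + 33}{j{\left(N{\left(1 \right)},-2 \right)} + 47} = - 689 \frac{-14 + 33}{\left(\frac{19}{2} + 5 - 2\right) + 47} = - 689 \frac{19}{\frac{25}{2} + 47} = - 689 \frac{19}{\frac{119}{2}} = - 689 \cdot 19 \cdot \frac{2}{119} = \left(-689\right) \frac{38}{119} = - \frac{26182}{119}$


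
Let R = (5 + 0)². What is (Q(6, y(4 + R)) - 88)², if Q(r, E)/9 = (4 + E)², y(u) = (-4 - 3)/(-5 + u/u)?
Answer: 11242609/256 ≈ 43916.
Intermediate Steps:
R = 25 (R = 5² = 25)
y(u) = 7/4 (y(u) = -7/(-5 + 1) = -7/(-4) = -7*(-¼) = 7/4)
Q(r, E) = 9*(4 + E)²
(Q(6, y(4 + R)) - 88)² = (9*(4 + 7/4)² - 88)² = (9*(23/4)² - 88)² = (9*(529/16) - 88)² = (4761/16 - 88)² = (3353/16)² = 11242609/256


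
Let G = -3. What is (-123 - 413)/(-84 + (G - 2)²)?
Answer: 536/59 ≈ 9.0847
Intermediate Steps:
(-123 - 413)/(-84 + (G - 2)²) = (-123 - 413)/(-84 + (-3 - 2)²) = -536/(-84 + (-5)²) = -536/(-84 + 25) = -536/(-59) = -536*(-1/59) = 536/59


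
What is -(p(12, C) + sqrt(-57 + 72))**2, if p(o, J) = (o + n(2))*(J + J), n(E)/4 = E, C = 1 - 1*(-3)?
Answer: -(160 + sqrt(15))**2 ≈ -26854.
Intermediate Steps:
C = 4 (C = 1 + 3 = 4)
n(E) = 4*E
p(o, J) = 2*J*(8 + o) (p(o, J) = (o + 4*2)*(J + J) = (o + 8)*(2*J) = (8 + o)*(2*J) = 2*J*(8 + o))
-(p(12, C) + sqrt(-57 + 72))**2 = -(2*4*(8 + 12) + sqrt(-57 + 72))**2 = -(2*4*20 + sqrt(15))**2 = -(160 + sqrt(15))**2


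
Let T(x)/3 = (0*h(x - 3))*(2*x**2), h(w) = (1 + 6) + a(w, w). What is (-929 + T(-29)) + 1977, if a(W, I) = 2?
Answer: 1048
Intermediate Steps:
h(w) = 9 (h(w) = (1 + 6) + 2 = 7 + 2 = 9)
T(x) = 0 (T(x) = 3*((0*9)*(2*x**2)) = 3*(0*(2*x**2)) = 3*0 = 0)
(-929 + T(-29)) + 1977 = (-929 + 0) + 1977 = -929 + 1977 = 1048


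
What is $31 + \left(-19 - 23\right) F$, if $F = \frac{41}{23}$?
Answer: $- \frac{1009}{23} \approx -43.87$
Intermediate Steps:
$F = \frac{41}{23}$ ($F = 41 \cdot \frac{1}{23} = \frac{41}{23} \approx 1.7826$)
$31 + \left(-19 - 23\right) F = 31 + \left(-19 - 23\right) \frac{41}{23} = 31 - \frac{1722}{23} = - \frac{1009}{23}$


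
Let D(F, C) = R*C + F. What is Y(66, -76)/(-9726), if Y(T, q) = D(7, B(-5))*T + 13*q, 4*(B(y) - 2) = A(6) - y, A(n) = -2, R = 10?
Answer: -1289/9726 ≈ -0.13253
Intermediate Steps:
B(y) = 3/2 - y/4 (B(y) = 2 + (-2 - y)/4 = 2 + (-1/2 - y/4) = 3/2 - y/4)
D(F, C) = F + 10*C (D(F, C) = 10*C + F = F + 10*C)
Y(T, q) = 13*q + 69*T/2 (Y(T, q) = (7 + 10*(3/2 - 1/4*(-5)))*T + 13*q = (7 + 10*(3/2 + 5/4))*T + 13*q = (7 + 10*(11/4))*T + 13*q = (7 + 55/2)*T + 13*q = 69*T/2 + 13*q = 13*q + 69*T/2)
Y(66, -76)/(-9726) = (13*(-76) + (69/2)*66)/(-9726) = (-988 + 2277)*(-1/9726) = 1289*(-1/9726) = -1289/9726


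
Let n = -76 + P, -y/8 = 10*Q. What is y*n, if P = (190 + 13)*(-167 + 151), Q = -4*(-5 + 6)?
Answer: -1063680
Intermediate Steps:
Q = -4 (Q = -4*1 = -4)
P = -3248 (P = 203*(-16) = -3248)
y = 320 (y = -80*(-4) = -8*(-40) = 320)
n = -3324 (n = -76 - 3248 = -3324)
y*n = 320*(-3324) = -1063680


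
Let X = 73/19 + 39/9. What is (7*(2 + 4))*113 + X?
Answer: 270988/57 ≈ 4754.2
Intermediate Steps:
X = 466/57 (X = 73*(1/19) + 39*(⅑) = 73/19 + 13/3 = 466/57 ≈ 8.1754)
(7*(2 + 4))*113 + X = (7*(2 + 4))*113 + 466/57 = (7*6)*113 + 466/57 = 42*113 + 466/57 = 4746 + 466/57 = 270988/57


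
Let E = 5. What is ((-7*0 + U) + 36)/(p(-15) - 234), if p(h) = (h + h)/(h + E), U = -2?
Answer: -34/231 ≈ -0.14719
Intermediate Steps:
p(h) = 2*h/(5 + h) (p(h) = (h + h)/(h + 5) = (2*h)/(5 + h) = 2*h/(5 + h))
((-7*0 + U) + 36)/(p(-15) - 234) = ((-7*0 - 2) + 36)/(2*(-15)/(5 - 15) - 234) = ((0 - 2) + 36)/(2*(-15)/(-10) - 234) = (-2 + 36)/(2*(-15)*(-⅒) - 234) = 34/(3 - 234) = 34/(-231) = 34*(-1/231) = -34/231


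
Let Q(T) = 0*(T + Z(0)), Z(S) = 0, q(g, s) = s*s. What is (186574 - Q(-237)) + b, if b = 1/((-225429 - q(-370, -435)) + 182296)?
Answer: 43351961491/232358 ≈ 1.8657e+5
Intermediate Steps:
q(g, s) = s²
b = -1/232358 (b = 1/((-225429 - 1*(-435)²) + 182296) = 1/((-225429 - 1*189225) + 182296) = 1/((-225429 - 189225) + 182296) = 1/(-414654 + 182296) = 1/(-232358) = -1/232358 ≈ -4.3037e-6)
Q(T) = 0 (Q(T) = 0*(T + 0) = 0*T = 0)
(186574 - Q(-237)) + b = (186574 - 1*0) - 1/232358 = (186574 + 0) - 1/232358 = 186574 - 1/232358 = 43351961491/232358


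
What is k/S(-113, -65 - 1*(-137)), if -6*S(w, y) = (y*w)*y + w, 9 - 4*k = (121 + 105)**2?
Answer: -153201/1171810 ≈ -0.13074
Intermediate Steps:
k = -51067/4 (k = 9/4 - (121 + 105)**2/4 = 9/4 - 1/4*226**2 = 9/4 - 1/4*51076 = 9/4 - 12769 = -51067/4 ≈ -12767.)
S(w, y) = -w/6 - w*y**2/6 (S(w, y) = -((y*w)*y + w)/6 = -((w*y)*y + w)/6 = -(w*y**2 + w)/6 = -(w + w*y**2)/6 = -w/6 - w*y**2/6)
k/S(-113, -65 - 1*(-137)) = -51067*6/(113*(1 + (-65 - 1*(-137))**2))/4 = -51067*6/(113*(1 + (-65 + 137)**2))/4 = -51067*6/(113*(1 + 72**2))/4 = -51067*6/(113*(1 + 5184))/4 = -51067/(4*((-1/6*(-113)*5185))) = -51067/(4*585905/6) = -51067/4*6/585905 = -153201/1171810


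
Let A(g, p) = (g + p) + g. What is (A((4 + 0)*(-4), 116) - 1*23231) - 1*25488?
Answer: -48635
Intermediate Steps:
A(g, p) = p + 2*g
(A((4 + 0)*(-4), 116) - 1*23231) - 1*25488 = ((116 + 2*((4 + 0)*(-4))) - 1*23231) - 1*25488 = ((116 + 2*(4*(-4))) - 23231) - 25488 = ((116 + 2*(-16)) - 23231) - 25488 = ((116 - 32) - 23231) - 25488 = (84 - 23231) - 25488 = -23147 - 25488 = -48635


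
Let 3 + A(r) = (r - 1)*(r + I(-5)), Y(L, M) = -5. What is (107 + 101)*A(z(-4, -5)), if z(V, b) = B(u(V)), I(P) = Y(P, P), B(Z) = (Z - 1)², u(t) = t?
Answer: 99216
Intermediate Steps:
B(Z) = (-1 + Z)²
I(P) = -5
z(V, b) = (-1 + V)²
A(r) = -3 + (-1 + r)*(-5 + r) (A(r) = -3 + (r - 1)*(r - 5) = -3 + (-1 + r)*(-5 + r))
(107 + 101)*A(z(-4, -5)) = (107 + 101)*(2 + ((-1 - 4)²)² - 6*(-1 - 4)²) = 208*(2 + ((-5)²)² - 6*(-5)²) = 208*(2 + 25² - 6*25) = 208*(2 + 625 - 150) = 208*477 = 99216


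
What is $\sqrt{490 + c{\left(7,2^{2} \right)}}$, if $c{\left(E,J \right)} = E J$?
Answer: $\sqrt{518} \approx 22.76$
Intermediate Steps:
$\sqrt{490 + c{\left(7,2^{2} \right)}} = \sqrt{490 + 7 \cdot 2^{2}} = \sqrt{490 + 7 \cdot 4} = \sqrt{490 + 28} = \sqrt{518}$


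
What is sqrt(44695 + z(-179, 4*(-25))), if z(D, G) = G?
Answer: 3*sqrt(4955) ≈ 211.18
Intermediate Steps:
sqrt(44695 + z(-179, 4*(-25))) = sqrt(44695 + 4*(-25)) = sqrt(44695 - 100) = sqrt(44595) = 3*sqrt(4955)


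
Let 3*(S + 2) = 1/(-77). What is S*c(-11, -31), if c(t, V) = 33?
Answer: -463/7 ≈ -66.143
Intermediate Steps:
S = -463/231 (S = -2 + (⅓)/(-77) = -2 + (⅓)*(-1/77) = -2 - 1/231 = -463/231 ≈ -2.0043)
S*c(-11, -31) = -463/231*33 = -463/7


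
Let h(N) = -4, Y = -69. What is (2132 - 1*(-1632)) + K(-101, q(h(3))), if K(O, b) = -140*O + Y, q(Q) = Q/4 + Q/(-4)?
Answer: 17835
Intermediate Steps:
q(Q) = 0 (q(Q) = Q*(¼) + Q*(-¼) = Q/4 - Q/4 = 0)
K(O, b) = -69 - 140*O (K(O, b) = -140*O - 69 = -69 - 140*O)
(2132 - 1*(-1632)) + K(-101, q(h(3))) = (2132 - 1*(-1632)) + (-69 - 140*(-101)) = (2132 + 1632) + (-69 + 14140) = 3764 + 14071 = 17835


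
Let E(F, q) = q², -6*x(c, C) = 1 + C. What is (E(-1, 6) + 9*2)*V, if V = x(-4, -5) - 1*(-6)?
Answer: 360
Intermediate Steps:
x(c, C) = -⅙ - C/6 (x(c, C) = -(1 + C)/6 = -⅙ - C/6)
V = 20/3 (V = (-⅙ - ⅙*(-5)) - 1*(-6) = (-⅙ + ⅚) + 6 = ⅔ + 6 = 20/3 ≈ 6.6667)
(E(-1, 6) + 9*2)*V = (6² + 9*2)*(20/3) = (36 + 18)*(20/3) = 54*(20/3) = 360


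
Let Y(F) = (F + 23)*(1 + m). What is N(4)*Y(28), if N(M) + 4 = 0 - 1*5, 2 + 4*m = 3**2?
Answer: -5049/4 ≈ -1262.3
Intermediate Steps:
m = 7/4 (m = -1/2 + (1/4)*3**2 = -1/2 + (1/4)*9 = -1/2 + 9/4 = 7/4 ≈ 1.7500)
Y(F) = 253/4 + 11*F/4 (Y(F) = (F + 23)*(1 + 7/4) = (23 + F)*(11/4) = 253/4 + 11*F/4)
N(M) = -9 (N(M) = -4 + (0 - 1*5) = -4 + (0 - 5) = -4 - 5 = -9)
N(4)*Y(28) = -9*(253/4 + (11/4)*28) = -9*(253/4 + 77) = -9*561/4 = -5049/4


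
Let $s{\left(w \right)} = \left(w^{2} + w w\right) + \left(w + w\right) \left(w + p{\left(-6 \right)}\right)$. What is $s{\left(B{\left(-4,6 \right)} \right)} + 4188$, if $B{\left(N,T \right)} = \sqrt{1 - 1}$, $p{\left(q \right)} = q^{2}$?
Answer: $4188$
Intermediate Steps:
$B{\left(N,T \right)} = 0$ ($B{\left(N,T \right)} = \sqrt{0} = 0$)
$s{\left(w \right)} = 2 w^{2} + 2 w \left(36 + w\right)$ ($s{\left(w \right)} = \left(w^{2} + w w\right) + \left(w + w\right) \left(w + \left(-6\right)^{2}\right) = \left(w^{2} + w^{2}\right) + 2 w \left(w + 36\right) = 2 w^{2} + 2 w \left(36 + w\right)$)
$s{\left(B{\left(-4,6 \right)} \right)} + 4188 = 4 \cdot 0 \left(18 + 0\right) + 4188 = 4 \cdot 0 \cdot 18 + 4188 = 0 + 4188 = 4188$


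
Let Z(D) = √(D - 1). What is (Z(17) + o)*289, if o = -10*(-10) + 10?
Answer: 32946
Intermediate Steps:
Z(D) = √(-1 + D)
o = 110 (o = 100 + 10 = 110)
(Z(17) + o)*289 = (√(-1 + 17) + 110)*289 = (√16 + 110)*289 = (4 + 110)*289 = 114*289 = 32946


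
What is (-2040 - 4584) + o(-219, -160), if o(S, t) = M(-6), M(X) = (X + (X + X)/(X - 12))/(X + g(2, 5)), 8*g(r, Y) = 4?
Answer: -218560/33 ≈ -6623.0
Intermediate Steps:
g(r, Y) = 1/2 (g(r, Y) = (1/8)*4 = 1/2)
M(X) = (X + 2*X/(-12 + X))/(1/2 + X) (M(X) = (X + (X + X)/(X - 12))/(X + 1/2) = (X + (2*X)/(-12 + X))/(1/2 + X) = (X + 2*X/(-12 + X))/(1/2 + X))
o(S, t) = 32/33 (o(S, t) = 2*(-6)*(-10 - 6)/(-12 - 23*(-6) + 2*(-6)**2) = 2*(-6)*(-16)/(-12 + 138 + 2*36) = 2*(-6)*(-16)/(-12 + 138 + 72) = 2*(-6)*(-16)/198 = 2*(-6)*(1/198)*(-16) = 32/33)
(-2040 - 4584) + o(-219, -160) = (-2040 - 4584) + 32/33 = -6624 + 32/33 = -218560/33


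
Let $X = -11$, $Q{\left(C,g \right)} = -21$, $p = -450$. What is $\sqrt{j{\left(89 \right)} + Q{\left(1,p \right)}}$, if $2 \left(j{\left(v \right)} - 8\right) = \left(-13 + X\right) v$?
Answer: $i \sqrt{1081} \approx 32.879 i$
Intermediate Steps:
$j{\left(v \right)} = 8 - 12 v$ ($j{\left(v \right)} = 8 + \frac{\left(-13 - 11\right) v}{2} = 8 + \frac{\left(-24\right) v}{2} = 8 - 12 v$)
$\sqrt{j{\left(89 \right)} + Q{\left(1,p \right)}} = \sqrt{\left(8 - 1068\right) - 21} = \sqrt{-1060 - 21} = \sqrt{-1081} = i \sqrt{1081}$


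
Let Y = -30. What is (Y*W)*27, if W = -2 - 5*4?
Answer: 17820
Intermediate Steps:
W = -22 (W = -2 - 20 = -22)
(Y*W)*27 = -30*(-22)*27 = 660*27 = 17820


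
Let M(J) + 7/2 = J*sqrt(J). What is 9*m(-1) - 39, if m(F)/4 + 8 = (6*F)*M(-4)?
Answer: 429 + 1728*I ≈ 429.0 + 1728.0*I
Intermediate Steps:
M(J) = -7/2 + J**(3/2) (M(J) = -7/2 + J*sqrt(J) = -7/2 + J**(3/2))
m(F) = -32 + 24*F*(-7/2 - 8*I) (m(F) = -32 + 4*((6*F)*(-7/2 + (-4)**(3/2))) = -32 + 4*((6*F)*(-7/2 - 8*I)) = -32 + 4*(6*F*(-7/2 - 8*I)) = -32 + 24*F*(-7/2 - 8*I))
9*m(-1) - 39 = 9*(-32 - (-84 - 192*I)) - 39 = 9*(-32 + (84 + 192*I)) - 39 = 9*(52 + 192*I) - 39 = (468 + 1728*I) - 39 = 429 + 1728*I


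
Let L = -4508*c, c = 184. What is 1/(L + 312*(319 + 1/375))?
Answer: -125/91242896 ≈ -1.3700e-6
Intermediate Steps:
L = -829472 (L = -4508*184 = -829472)
1/(L + 312*(319 + 1/375)) = 1/(-829472 + 312*(319 + 1/375)) = 1/(-829472 + 312*(119626/375)) = 1/(-829472 + 12441104/125) = 1/(-91242896/125) = -125/91242896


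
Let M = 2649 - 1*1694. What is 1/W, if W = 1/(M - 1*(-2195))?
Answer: 3150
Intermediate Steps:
M = 955 (M = 2649 - 1694 = 955)
W = 1/3150 (W = 1/(955 - 1*(-2195)) = 1/(955 + 2195) = 1/3150 ≈ 0.00031746)
1/W = 1/(1/3150) = 3150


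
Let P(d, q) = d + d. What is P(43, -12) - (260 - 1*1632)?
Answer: 1458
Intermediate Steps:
P(d, q) = 2*d
P(43, -12) - (260 - 1*1632) = 2*43 - (260 - 1*1632) = 86 - (260 - 1632) = 86 - 1*(-1372) = 86 + 1372 = 1458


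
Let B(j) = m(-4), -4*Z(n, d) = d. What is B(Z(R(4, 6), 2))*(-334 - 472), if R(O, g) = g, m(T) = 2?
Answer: -1612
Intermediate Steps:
Z(n, d) = -d/4
B(j) = 2
B(Z(R(4, 6), 2))*(-334 - 472) = 2*(-334 - 472) = 2*(-806) = -1612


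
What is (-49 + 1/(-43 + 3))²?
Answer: 3845521/1600 ≈ 2403.4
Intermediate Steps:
(-49 + 1/(-43 + 3))² = (-49 + 1/(-40))² = (-49 - 1/40)² = (-1961/40)² = 3845521/1600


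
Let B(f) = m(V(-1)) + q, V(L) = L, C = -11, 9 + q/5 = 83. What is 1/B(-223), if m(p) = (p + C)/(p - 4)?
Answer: 5/1862 ≈ 0.0026853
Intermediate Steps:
q = 370 (q = -45 + 5*83 = -45 + 415 = 370)
m(p) = (-11 + p)/(-4 + p) (m(p) = (p - 11)/(p - 4) = (-11 + p)/(-4 + p))
B(f) = 1862/5 (B(f) = (-11 - 1)/(-4 - 1) + 370 = -12/(-5) + 370 = -⅕*(-12) + 370 = 12/5 + 370 = 1862/5)
1/B(-223) = 1/(1862/5) = 5/1862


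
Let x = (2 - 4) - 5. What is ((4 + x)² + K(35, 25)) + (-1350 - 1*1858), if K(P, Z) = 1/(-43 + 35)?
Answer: -25593/8 ≈ -3199.1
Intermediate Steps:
K(P, Z) = -⅛ (K(P, Z) = 1/(-8) = -⅛)
x = -7 (x = -2 - 5 = -7)
((4 + x)² + K(35, 25)) + (-1350 - 1*1858) = ((4 - 7)² - ⅛) + (-1350 - 1*1858) = ((-3)² - ⅛) + (-1350 - 1858) = (9 - ⅛) - 3208 = 71/8 - 3208 = -25593/8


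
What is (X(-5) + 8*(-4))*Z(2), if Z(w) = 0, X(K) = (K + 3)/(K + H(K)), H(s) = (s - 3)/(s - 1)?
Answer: 0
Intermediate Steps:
H(s) = (-3 + s)/(-1 + s)
X(K) = (3 + K)/(K + (-3 + K)/(-1 + K)) (X(K) = (K + 3)/(K + (-3 + K)/(-1 + K)) = (3 + K)/(K + (-3 + K)/(-1 + K)))
(X(-5) + 8*(-4))*Z(2) = ((-3 + (-5)**2 + 2*(-5))/(-3 + (-5)**2) + 8*(-4))*0 = ((-3 + 25 - 10)/(-3 + 25) - 32)*0 = (12/22 - 32)*0 = ((1/22)*12 - 32)*0 = (6/11 - 32)*0 = -346/11*0 = 0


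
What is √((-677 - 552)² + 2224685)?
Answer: 789*√6 ≈ 1932.6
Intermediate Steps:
√((-677 - 552)² + 2224685) = √((-1229)² + 2224685) = √(1510441 + 2224685) = √3735126 = 789*√6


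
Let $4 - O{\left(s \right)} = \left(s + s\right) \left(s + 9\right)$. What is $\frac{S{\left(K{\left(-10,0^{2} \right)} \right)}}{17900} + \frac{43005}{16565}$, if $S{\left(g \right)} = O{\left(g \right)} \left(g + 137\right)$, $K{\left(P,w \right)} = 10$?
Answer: $- \frac{7289559}{14825675} \approx -0.49168$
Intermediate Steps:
$O{\left(s \right)} = 4 - 2 s \left(9 + s\right)$ ($O{\left(s \right)} = 4 - \left(s + s\right) \left(s + 9\right) = 4 - 2 s \left(9 + s\right)$)
$S{\left(g \right)} = \left(137 + g\right) \left(4 - 18 g - 2 g^{2}\right)$ ($S{\left(g \right)} = \left(4 - 18 g - 2 g^{2}\right) \left(g + 137\right) = \left(4 - 18 g - 2 g^{2}\right) \left(137 + g\right) = \left(137 + g\right) \left(4 - 18 g - 2 g^{2}\right)$)
$\frac{S{\left(K{\left(-10,0^{2} \right)} \right)}}{17900} + \frac{43005}{16565} = \frac{\left(-2\right) \left(137 + 10\right) \left(-2 + 10^{2} + 9 \cdot 10\right)}{17900} + \frac{43005}{16565} = \left(-2\right) 147 \left(-2 + 100 + 90\right) \frac{1}{17900} + 43005 \cdot \frac{1}{16565} = \left(-2\right) 147 \cdot 188 \cdot \frac{1}{17900} + \frac{8601}{3313} = \left(-55272\right) \frac{1}{17900} + \frac{8601}{3313} = - \frac{13818}{4475} + \frac{8601}{3313} = - \frac{7289559}{14825675}$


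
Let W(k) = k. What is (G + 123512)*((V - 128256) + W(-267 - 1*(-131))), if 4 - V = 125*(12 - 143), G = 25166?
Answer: -16653868814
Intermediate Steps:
V = 16379 (V = 4 - 125*(12 - 143) = 4 - 125*(-131) = 4 - 1*(-16375) = 4 + 16375 = 16379)
(G + 123512)*((V - 128256) + W(-267 - 1*(-131))) = (25166 + 123512)*((16379 - 128256) + (-267 - 1*(-131))) = 148678*(-111877 + (-267 + 131)) = 148678*(-111877 - 136) = 148678*(-112013) = -16653868814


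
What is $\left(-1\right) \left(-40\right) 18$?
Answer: $720$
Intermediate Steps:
$\left(-1\right) \left(-40\right) 18 = 40 \cdot 18 = 720$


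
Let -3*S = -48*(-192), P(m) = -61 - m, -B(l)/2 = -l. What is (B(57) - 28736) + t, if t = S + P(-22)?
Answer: -31733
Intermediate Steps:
B(l) = 2*l (B(l) = -(-2)*l = 2*l)
S = -3072 (S = -(-16)*(-192) = -⅓*9216 = -3072)
t = -3111 (t = -3072 + (-61 - 1*(-22)) = -3072 + (-61 + 22) = -3072 - 39 = -3111)
(B(57) - 28736) + t = (2*57 - 28736) - 3111 = (114 - 28736) - 3111 = -28622 - 3111 = -31733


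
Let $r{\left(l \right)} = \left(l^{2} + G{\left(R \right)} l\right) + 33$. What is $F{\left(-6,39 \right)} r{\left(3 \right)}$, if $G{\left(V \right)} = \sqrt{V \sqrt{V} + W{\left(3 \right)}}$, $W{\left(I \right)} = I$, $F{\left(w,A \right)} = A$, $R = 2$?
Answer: $1638 + 117 \sqrt{3 + 2 \sqrt{2}} \approx 1920.5$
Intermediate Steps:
$G{\left(V \right)} = \sqrt{3 + V^{\frac{3}{2}}}$ ($G{\left(V \right)} = \sqrt{V \sqrt{V} + 3} = \sqrt{V^{\frac{3}{2}} + 3} = \sqrt{3 + V^{\frac{3}{2}}}$)
$r{\left(l \right)} = 33 + l^{2} + l \sqrt{3 + 2 \sqrt{2}}$ ($r{\left(l \right)} = \left(l^{2} + \sqrt{3 + 2^{\frac{3}{2}}} l\right) + 33 = \left(l^{2} + \sqrt{3 + 2 \sqrt{2}} l\right) + 33 = \left(l^{2} + l \sqrt{3 + 2 \sqrt{2}}\right) + 33 = 33 + l^{2} + l \sqrt{3 + 2 \sqrt{2}}$)
$F{\left(-6,39 \right)} r{\left(3 \right)} = 39 \left(33 + 3^{2} + 3 \sqrt{3 + 2 \sqrt{2}}\right) = 39 \left(33 + 9 + 3 \sqrt{3 + 2 \sqrt{2}}\right) = 39 \left(42 + 3 \sqrt{3 + 2 \sqrt{2}}\right) = 1638 + 117 \sqrt{3 + 2 \sqrt{2}}$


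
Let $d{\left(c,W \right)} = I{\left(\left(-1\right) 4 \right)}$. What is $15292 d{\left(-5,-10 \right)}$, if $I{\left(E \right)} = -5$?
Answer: $-76460$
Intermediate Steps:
$d{\left(c,W \right)} = -5$
$15292 d{\left(-5,-10 \right)} = 15292 \left(-5\right) = -76460$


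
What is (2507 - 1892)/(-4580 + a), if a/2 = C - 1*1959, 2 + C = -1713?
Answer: -205/3976 ≈ -0.051559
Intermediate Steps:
C = -1715 (C = -2 - 1713 = -1715)
a = -7348 (a = 2*(-1715 - 1*1959) = 2*(-1715 - 1959) = 2*(-3674) = -7348)
(2507 - 1892)/(-4580 + a) = (2507 - 1892)/(-4580 - 7348) = 615/(-11928) = 615*(-1/11928) = -205/3976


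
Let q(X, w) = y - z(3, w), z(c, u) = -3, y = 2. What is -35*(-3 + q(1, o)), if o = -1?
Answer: -70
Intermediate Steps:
q(X, w) = 5 (q(X, w) = 2 - 1*(-3) = 2 + 3 = 5)
-35*(-3 + q(1, o)) = -35*(-3 + 5) = -35*2 = -70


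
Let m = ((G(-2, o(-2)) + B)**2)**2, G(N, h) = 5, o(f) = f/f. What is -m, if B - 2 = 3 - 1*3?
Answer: -2401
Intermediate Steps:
B = 2 (B = 2 + (3 - 1*3) = 2 + (3 - 3) = 2 + 0 = 2)
o(f) = 1
m = 2401 (m = ((5 + 2)**2)**2 = (7**2)**2 = 49**2 = 2401)
-m = -1*2401 = -2401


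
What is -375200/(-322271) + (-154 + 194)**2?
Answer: 516008800/322271 ≈ 1601.2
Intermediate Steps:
-375200/(-322271) + (-154 + 194)**2 = -375200*(-1/322271) + 40**2 = 375200/322271 + 1600 = 516008800/322271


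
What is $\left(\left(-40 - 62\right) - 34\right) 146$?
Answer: $-19856$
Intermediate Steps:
$\left(\left(-40 - 62\right) - 34\right) 146 = \left(-102 - 34\right) 146 = \left(-136\right) 146 = -19856$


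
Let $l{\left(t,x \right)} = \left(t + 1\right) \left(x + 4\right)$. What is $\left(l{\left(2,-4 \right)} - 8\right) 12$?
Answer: $-96$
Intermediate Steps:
$l{\left(t,x \right)} = \left(1 + t\right) \left(4 + x\right)$
$\left(l{\left(2,-4 \right)} - 8\right) 12 = \left(\left(4 - 4 + 4 \cdot 2 + 2 \left(-4\right)\right) - 8\right) 12 = \left(\left(4 - 4 + 8 - 8\right) - 8\right) 12 = \left(0 - 8\right) 12 = \left(-8\right) 12 = -96$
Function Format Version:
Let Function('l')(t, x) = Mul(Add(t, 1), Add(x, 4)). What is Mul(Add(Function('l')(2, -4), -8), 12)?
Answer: -96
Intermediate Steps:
Function('l')(t, x) = Mul(Add(1, t), Add(4, x))
Mul(Add(Function('l')(2, -4), -8), 12) = Mul(Add(Add(4, -4, Mul(4, 2), Mul(2, -4)), -8), 12) = Mul(Add(Add(4, -4, 8, -8), -8), 12) = Mul(Add(0, -8), 12) = Mul(-8, 12) = -96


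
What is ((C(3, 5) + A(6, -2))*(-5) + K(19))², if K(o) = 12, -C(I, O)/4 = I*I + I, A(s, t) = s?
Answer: 49284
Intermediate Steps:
C(I, O) = -4*I - 4*I² (C(I, O) = -4*(I*I + I) = -4*(I² + I) = -4*(I + I²) = -4*I - 4*I²)
((C(3, 5) + A(6, -2))*(-5) + K(19))² = ((-4*3*(1 + 3) + 6)*(-5) + 12)² = ((-4*3*4 + 6)*(-5) + 12)² = ((-48 + 6)*(-5) + 12)² = (-42*(-5) + 12)² = (210 + 12)² = 222² = 49284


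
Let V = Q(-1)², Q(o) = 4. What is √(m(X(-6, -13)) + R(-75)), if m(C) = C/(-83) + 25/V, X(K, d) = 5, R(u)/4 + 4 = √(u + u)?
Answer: √(-1597999 + 2204480*I*√6)/332 ≈ 4.2774 + 5.7266*I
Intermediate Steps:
R(u) = -16 + 4*√2*√u (R(u) = -16 + 4*√(u + u) = -16 + 4*√(2*u) = -16 + 4*(√2*√u) = -16 + 4*√2*√u)
V = 16 (V = 4² = 16)
m(C) = 25/16 - C/83 (m(C) = C/(-83) + 25/16 = C*(-1/83) + 25*(1/16) = -C/83 + 25/16 = 25/16 - C/83)
√(m(X(-6, -13)) + R(-75)) = √((25/16 - 1/83*5) + (-16 + 4*√2*√(-75))) = √((25/16 - 5/83) + (-16 + 4*√2*(5*I*√3))) = √(1995/1328 + (-16 + 20*I*√6)) = √(-19253/1328 + 20*I*√6)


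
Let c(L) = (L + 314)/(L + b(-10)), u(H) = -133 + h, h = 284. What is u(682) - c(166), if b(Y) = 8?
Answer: 4299/29 ≈ 148.24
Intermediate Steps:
u(H) = 151 (u(H) = -133 + 284 = 151)
c(L) = (314 + L)/(8 + L) (c(L) = (L + 314)/(L + 8) = (314 + L)/(8 + L))
u(682) - c(166) = 151 - (314 + 166)/(8 + 166) = 151 - 480/174 = 151 - 1*80/29 = 151 - 80/29 = 4299/29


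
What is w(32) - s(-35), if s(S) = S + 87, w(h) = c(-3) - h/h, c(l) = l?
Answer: -56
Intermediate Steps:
w(h) = -4 (w(h) = -3 - h/h = -3 - 1*1 = -3 - 1 = -4)
s(S) = 87 + S
w(32) - s(-35) = -4 - (87 - 35) = -4 - 1*52 = -4 - 52 = -56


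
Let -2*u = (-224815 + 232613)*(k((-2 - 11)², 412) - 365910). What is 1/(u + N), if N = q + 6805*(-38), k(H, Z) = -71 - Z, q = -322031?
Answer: 1/1427985686 ≈ 7.0029e-10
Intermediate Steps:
u = 1428566307 (u = -(-224815 + 232613)*((-71 - 1*412) - 365910)/2 = -3899*((-71 - 412) - 365910) = -3899*(-483 - 365910) = -3899*(-366393) = -½*(-2857132614) = 1428566307)
N = -580621 (N = -322031 + 6805*(-38) = -322031 - 258590 = -580621)
1/(u + N) = 1/(1428566307 - 580621) = 1/1427985686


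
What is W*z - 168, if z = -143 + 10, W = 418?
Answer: -55762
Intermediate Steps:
z = -133
W*z - 168 = 418*(-133) - 168 = -55594 - 168 = -55762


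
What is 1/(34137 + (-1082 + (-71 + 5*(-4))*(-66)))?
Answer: 1/39061 ≈ 2.5601e-5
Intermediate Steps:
1/(34137 + (-1082 + (-71 + 5*(-4))*(-66))) = 1/(34137 + (-1082 + (-71 - 20)*(-66))) = 1/(34137 + (-1082 - 91*(-66))) = 1/(34137 + (-1082 + 6006)) = 1/(34137 + 4924) = 1/39061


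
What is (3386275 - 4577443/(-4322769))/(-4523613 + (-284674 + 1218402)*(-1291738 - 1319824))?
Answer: -14638089172918/10541042322112887981 ≈ -1.3887e-6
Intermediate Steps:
(3386275 - 4577443/(-4322769))/(-4523613 + (-284674 + 1218402)*(-1291738 - 1319824)) = (3386275 - 4577443*(-1/4322769))/(-4523613 + 933728*(-2611562)) = (3386275 + 4577443/4322769)/(-4523613 - 2438488563136) = (14638089172918/4322769)/(-2438493086749) = (14638089172918/4322769)*(-1/2438493086749) = -14638089172918/10541042322112887981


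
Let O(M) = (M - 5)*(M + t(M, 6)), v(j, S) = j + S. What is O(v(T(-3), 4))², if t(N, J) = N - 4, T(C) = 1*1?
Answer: 0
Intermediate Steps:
T(C) = 1
v(j, S) = S + j
t(N, J) = -4 + N
O(M) = (-5 + M)*(-4 + 2*M) (O(M) = (M - 5)*(M + (-4 + M)) = (-5 + M)*(-4 + 2*M))
O(v(T(-3), 4))² = (20 - 14*(4 + 1) + 2*(4 + 1)²)² = (20 - 14*5 + 2*5²)² = (20 - 70 + 2*25)² = (20 - 70 + 50)² = 0² = 0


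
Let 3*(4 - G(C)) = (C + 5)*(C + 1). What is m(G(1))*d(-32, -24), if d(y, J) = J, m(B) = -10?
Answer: 240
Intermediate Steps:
G(C) = 4 - (1 + C)*(5 + C)/3 (G(C) = 4 - (C + 5)*(C + 1)/3 = 4 - (5 + C)*(1 + C)/3 = 4 - (1 + C)*(5 + C)/3)
m(G(1))*d(-32, -24) = -10*(-24) = 240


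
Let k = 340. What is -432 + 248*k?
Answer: 83888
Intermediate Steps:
-432 + 248*k = -432 + 248*340 = -432 + 84320 = 83888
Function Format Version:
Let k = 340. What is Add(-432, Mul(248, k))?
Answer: 83888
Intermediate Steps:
Add(-432, Mul(248, k)) = Add(-432, Mul(248, 340)) = Add(-432, 84320) = 83888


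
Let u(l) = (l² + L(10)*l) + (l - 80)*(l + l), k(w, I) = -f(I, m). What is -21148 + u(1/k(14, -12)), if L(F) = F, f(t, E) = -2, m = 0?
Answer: -84889/4 ≈ -21222.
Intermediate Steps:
k(w, I) = 2 (k(w, I) = -1*(-2) = 2)
u(l) = l² + 10*l + 2*l*(-80 + l) (u(l) = (l² + 10*l) + (l - 80)*(l + l) = (l² + 10*l) + (-80 + l)*(2*l) = (l² + 10*l) + 2*l*(-80 + l) = l² + 10*l + 2*l*(-80 + l))
-21148 + u(1/k(14, -12)) = -21148 + 3*(-50 + 1/2)/2 = -21148 + 3*(½)*(-50 + ½) = -21148 + 3*(½)*(-99/2) = -21148 - 297/4 = -84889/4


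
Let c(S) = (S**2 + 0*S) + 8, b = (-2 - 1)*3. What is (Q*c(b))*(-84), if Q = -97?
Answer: 725172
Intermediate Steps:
b = -9 (b = -3*3 = -9)
c(S) = 8 + S**2 (c(S) = (S**2 + 0) + 8 = S**2 + 8 = 8 + S**2)
(Q*c(b))*(-84) = -97*(8 + (-9)**2)*(-84) = -97*(8 + 81)*(-84) = -97*89*(-84) = -8633*(-84) = 725172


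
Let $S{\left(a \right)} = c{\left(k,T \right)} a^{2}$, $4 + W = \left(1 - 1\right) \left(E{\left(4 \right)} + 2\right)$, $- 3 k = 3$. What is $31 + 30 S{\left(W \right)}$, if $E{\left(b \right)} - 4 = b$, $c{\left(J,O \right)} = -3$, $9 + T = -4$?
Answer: $-1409$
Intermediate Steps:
$T = -13$ ($T = -9 - 4 = -13$)
$k = -1$ ($k = \left(- \frac{1}{3}\right) 3 = -1$)
$E{\left(b \right)} = 4 + b$
$W = -4$ ($W = -4 + \left(1 - 1\right) \left(\left(4 + 4\right) + 2\right) = -4 + 0 \left(8 + 2\right) = -4 + 0 \cdot 10 = -4 + 0 = -4$)
$S{\left(a \right)} = - 3 a^{2}$
$31 + 30 S{\left(W \right)} = 31 + 30 \left(- 3 \left(-4\right)^{2}\right) = 31 + 30 \left(\left(-3\right) 16\right) = 31 + 30 \left(-48\right) = 31 - 1440 = -1409$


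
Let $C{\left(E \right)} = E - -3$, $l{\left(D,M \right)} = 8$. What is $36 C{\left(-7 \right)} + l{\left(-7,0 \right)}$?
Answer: $-136$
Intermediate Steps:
$C{\left(E \right)} = 3 + E$ ($C{\left(E \right)} = E + 3 = 3 + E$)
$36 C{\left(-7 \right)} + l{\left(-7,0 \right)} = 36 \left(3 - 7\right) + 8 = 36 \left(-4\right) + 8 = -144 + 8 = -136$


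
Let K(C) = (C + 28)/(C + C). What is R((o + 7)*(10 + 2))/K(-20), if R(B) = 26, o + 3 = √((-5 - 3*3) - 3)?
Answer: -130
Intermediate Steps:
K(C) = (28 + C)/(2*C) (K(C) = (28 + C)/((2*C)) = (28 + C)*(1/(2*C)) = (28 + C)/(2*C))
o = -3 + I*√17 (o = -3 + √((-5 - 3*3) - 3) = -3 + √((-5 - 9) - 3) = -3 + √(-14 - 3) = -3 + √(-17) = -3 + I*√17 ≈ -3.0 + 4.1231*I)
R((o + 7)*(10 + 2))/K(-20) = 26/(((½)*(28 - 20)/(-20))) = 26/(((½)*(-1/20)*8)) = 26/(-⅕) = 26*(-5) = -130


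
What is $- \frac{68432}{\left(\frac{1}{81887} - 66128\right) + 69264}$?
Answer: $- \frac{5603691184}{256797633} \approx -21.821$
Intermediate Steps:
$- \frac{68432}{\left(\frac{1}{81887} - 66128\right) + 69264} = - \frac{68432}{- \frac{5415023535}{81887} + 69264} = - \frac{68432}{\frac{256797633}{81887}} = \left(-68432\right) \frac{81887}{256797633} = - \frac{5603691184}{256797633}$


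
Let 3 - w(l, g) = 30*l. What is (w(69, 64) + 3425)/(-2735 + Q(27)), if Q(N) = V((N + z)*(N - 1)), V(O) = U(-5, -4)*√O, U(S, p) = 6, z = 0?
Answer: -3714130/7454953 - 24444*√78/7454953 ≈ -0.52717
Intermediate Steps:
w(l, g) = 3 - 30*l
V(O) = 6*√O
Q(N) = 6*√(N*(-1 + N)) (Q(N) = 6*√((N + 0)*(N - 1)) = 6*√(N*(-1 + N)))
(w(69, 64) + 3425)/(-2735 + Q(27)) = ((3 - 30*69) + 3425)/(-2735 + 6*√(27*(-1 + 27))) = ((3 - 2070) + 3425)/(-2735 + 6*√(27*26)) = (-2067 + 3425)/(-2735 + 6*√702) = 1358/(-2735 + 6*(3*√78)) = 1358/(-2735 + 18*√78)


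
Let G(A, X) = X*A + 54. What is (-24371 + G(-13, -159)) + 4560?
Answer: -17690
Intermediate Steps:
G(A, X) = 54 + A*X (G(A, X) = A*X + 54 = 54 + A*X)
(-24371 + G(-13, -159)) + 4560 = (-24371 + (54 - 13*(-159))) + 4560 = (-24371 + (54 + 2067)) + 4560 = (-24371 + 2121) + 4560 = -22250 + 4560 = -17690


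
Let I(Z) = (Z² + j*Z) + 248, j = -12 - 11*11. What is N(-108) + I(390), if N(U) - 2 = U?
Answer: 100372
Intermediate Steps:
j = -133 (j = -12 - 121 = -133)
I(Z) = 248 + Z² - 133*Z (I(Z) = (Z² - 133*Z) + 248 = 248 + Z² - 133*Z)
N(U) = 2 + U
N(-108) + I(390) = (2 - 108) + (248 + 390² - 133*390) = -106 + (248 + 152100 - 51870) = -106 + 100478 = 100372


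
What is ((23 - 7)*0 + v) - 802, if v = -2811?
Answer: -3613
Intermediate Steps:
((23 - 7)*0 + v) - 802 = ((23 - 7)*0 - 2811) - 802 = (16*0 - 2811) - 802 = (0 - 2811) - 802 = -2811 - 802 = -3613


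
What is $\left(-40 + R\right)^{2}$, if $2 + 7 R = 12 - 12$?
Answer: $\frac{79524}{49} \approx 1622.9$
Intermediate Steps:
$R = - \frac{2}{7}$ ($R = - \frac{2}{7} + \frac{12 - 12}{7} = - \frac{2}{7} + \frac{1}{7} \cdot 0 = - \frac{2}{7} + 0 = - \frac{2}{7} \approx -0.28571$)
$\left(-40 + R\right)^{2} = \left(-40 - \frac{2}{7}\right)^{2} = \left(- \frac{282}{7}\right)^{2} = \frac{79524}{49}$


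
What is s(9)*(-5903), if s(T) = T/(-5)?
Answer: 53127/5 ≈ 10625.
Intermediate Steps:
s(T) = -T/5 (s(T) = T*(-⅕) = -T/5)
s(9)*(-5903) = -⅕*9*(-5903) = -9/5*(-5903) = 53127/5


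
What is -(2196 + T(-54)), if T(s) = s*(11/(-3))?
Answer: -2394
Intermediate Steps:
T(s) = -11*s/3 (T(s) = s*(11*(-⅓)) = s*(-11/3) = -11*s/3)
-(2196 + T(-54)) = -(2196 - 11/3*(-54)) = -(2196 + 198) = -1*2394 = -2394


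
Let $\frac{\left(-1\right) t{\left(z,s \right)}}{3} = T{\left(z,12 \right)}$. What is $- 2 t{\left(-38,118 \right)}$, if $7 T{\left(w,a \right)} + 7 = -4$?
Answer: $- \frac{66}{7} \approx -9.4286$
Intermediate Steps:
$T{\left(w,a \right)} = - \frac{11}{7}$ ($T{\left(w,a \right)} = -1 + \frac{1}{7} \left(-4\right) = -1 - \frac{4}{7} = - \frac{11}{7}$)
$t{\left(z,s \right)} = \frac{33}{7}$ ($t{\left(z,s \right)} = \left(-3\right) \left(- \frac{11}{7}\right) = \frac{33}{7}$)
$- 2 t{\left(-38,118 \right)} = \left(-2\right) \frac{33}{7} = - \frac{66}{7}$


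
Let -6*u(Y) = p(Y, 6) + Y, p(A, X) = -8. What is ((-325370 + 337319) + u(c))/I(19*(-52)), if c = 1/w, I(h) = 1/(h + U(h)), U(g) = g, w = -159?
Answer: -11263811572/477 ≈ -2.3614e+7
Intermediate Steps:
I(h) = 1/(2*h) (I(h) = 1/(h + h) = 1/(2*h))
c = -1/159 (c = 1/(-159) = -1/159 ≈ -0.0062893)
u(Y) = 4/3 - Y/6 (u(Y) = -(-8 + Y)/6 = 4/3 - Y/6)
((-325370 + 337319) + u(c))/I(19*(-52)) = ((-325370 + 337319) + (4/3 - ⅙*(-1/159)))/((1/(2*((19*(-52)))))) = (11949 + (4/3 + 1/954))/(((½)/(-988))) = (11949 + 1273/954)/(((½)*(-1/988))) = 11400619/(954*(-1/1976)) = (11400619/954)*(-1976) = -11263811572/477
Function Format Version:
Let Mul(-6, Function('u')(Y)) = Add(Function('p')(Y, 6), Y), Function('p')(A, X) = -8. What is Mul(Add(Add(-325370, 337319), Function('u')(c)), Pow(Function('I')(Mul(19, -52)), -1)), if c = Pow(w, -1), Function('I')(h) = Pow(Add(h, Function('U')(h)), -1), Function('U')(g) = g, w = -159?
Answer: Rational(-11263811572, 477) ≈ -2.3614e+7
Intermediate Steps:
Function('I')(h) = Mul(Rational(1, 2), Pow(h, -1)) (Function('I')(h) = Pow(Add(h, h), -1) = Pow(Mul(2, h), -1) = Mul(Rational(1, 2), Pow(h, -1)))
c = Rational(-1, 159) (c = Pow(-159, -1) = Rational(-1, 159) ≈ -0.0062893)
Function('u')(Y) = Add(Rational(4, 3), Mul(Rational(-1, 6), Y)) (Function('u')(Y) = Mul(Rational(-1, 6), Add(-8, Y)) = Add(Rational(4, 3), Mul(Rational(-1, 6), Y)))
Mul(Add(Add(-325370, 337319), Function('u')(c)), Pow(Function('I')(Mul(19, -52)), -1)) = Mul(Add(Add(-325370, 337319), Add(Rational(4, 3), Mul(Rational(-1, 6), Rational(-1, 159)))), Pow(Mul(Rational(1, 2), Pow(Mul(19, -52), -1)), -1)) = Mul(Add(11949, Add(Rational(4, 3), Rational(1, 954))), Pow(Mul(Rational(1, 2), Pow(-988, -1)), -1)) = Mul(Add(11949, Rational(1273, 954)), Pow(Mul(Rational(1, 2), Rational(-1, 988)), -1)) = Mul(Rational(11400619, 954), Pow(Rational(-1, 1976), -1)) = Mul(Rational(11400619, 954), -1976) = Rational(-11263811572, 477)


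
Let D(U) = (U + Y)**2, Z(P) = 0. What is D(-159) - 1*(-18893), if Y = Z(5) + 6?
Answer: 42302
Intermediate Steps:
Y = 6 (Y = 0 + 6 = 6)
D(U) = (6 + U)**2 (D(U) = (U + 6)**2 = (6 + U)**2)
D(-159) - 1*(-18893) = (6 - 159)**2 - 1*(-18893) = (-153)**2 + 18893 = 23409 + 18893 = 42302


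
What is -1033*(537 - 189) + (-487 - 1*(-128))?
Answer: -359843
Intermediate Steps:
-1033*(537 - 189) + (-487 - 1*(-128)) = -1033*348 + (-487 + 128) = -359484 - 359 = -359843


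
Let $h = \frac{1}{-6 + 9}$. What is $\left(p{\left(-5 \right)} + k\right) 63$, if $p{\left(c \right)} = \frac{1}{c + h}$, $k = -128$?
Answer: $- \frac{16155}{2} \approx -8077.5$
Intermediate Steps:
$h = \frac{1}{3} \approx 0.33333$
$p{\left(c \right)} = \frac{1}{\frac{1}{3} + c}$ ($p{\left(c \right)} = \frac{1}{c + \frac{1}{3}} = \frac{1}{\frac{1}{3} + c}$)
$\left(p{\left(-5 \right)} + k\right) 63 = \left(\frac{3}{1 + 3 \left(-5\right)} - 128\right) 63 = \left(\frac{3}{1 - 15} - 128\right) 63 = \left(\frac{3}{-14} - 128\right) 63 = \left(3 \left(- \frac{1}{14}\right) - 128\right) 63 = \left(- \frac{3}{14} - 128\right) 63 = \left(- \frac{1795}{14}\right) 63 = - \frac{16155}{2}$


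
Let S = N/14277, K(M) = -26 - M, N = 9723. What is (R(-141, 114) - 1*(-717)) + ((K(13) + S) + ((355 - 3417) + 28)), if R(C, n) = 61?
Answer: -10918664/4759 ≈ -2294.3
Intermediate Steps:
S = 3241/4759 (S = 9723/14277 = 9723*(1/14277) = 3241/4759 ≈ 0.68103)
(R(-141, 114) - 1*(-717)) + ((K(13) + S) + ((355 - 3417) + 28)) = (61 - 1*(-717)) + (((-26 - 1*13) + 3241/4759) + ((355 - 3417) + 28)) = (61 + 717) + (((-26 - 13) + 3241/4759) + (-3062 + 28)) = 778 + ((-39 + 3241/4759) - 3034) = 778 + (-182360/4759 - 3034) = 778 - 14621166/4759 = -10918664/4759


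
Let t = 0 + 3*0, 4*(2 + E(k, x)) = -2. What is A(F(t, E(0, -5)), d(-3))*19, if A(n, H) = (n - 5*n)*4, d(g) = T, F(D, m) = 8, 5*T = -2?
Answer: -2432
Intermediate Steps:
E(k, x) = -5/2 (E(k, x) = -2 + (¼)*(-2) = -2 - ½ = -5/2)
t = 0 (t = 0 + 0 = 0)
T = -⅖ (T = (⅕)*(-2) = -⅖ ≈ -0.40000)
d(g) = -⅖
A(n, H) = -16*n (A(n, H) = -4*n*4 = -16*n)
A(F(t, E(0, -5)), d(-3))*19 = -16*8*19 = -128*19 = -2432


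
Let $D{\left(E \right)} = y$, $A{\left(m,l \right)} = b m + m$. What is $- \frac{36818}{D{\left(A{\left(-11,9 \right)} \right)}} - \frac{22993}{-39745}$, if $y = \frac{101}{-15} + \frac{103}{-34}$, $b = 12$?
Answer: $\frac{746413501247}{197890355} \approx 3771.9$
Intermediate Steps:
$y = - \frac{4979}{510}$ ($y = 101 \left(- \frac{1}{15}\right) + 103 \left(- \frac{1}{34}\right) = - \frac{101}{15} - \frac{103}{34} = - \frac{4979}{510} \approx -9.7627$)
$A{\left(m,l \right)} = 13 m$ ($A{\left(m,l \right)} = 12 m + m = 13 m$)
$D{\left(E \right)} = - \frac{4979}{510}$
$- \frac{36818}{D{\left(A{\left(-11,9 \right)} \right)}} - \frac{22993}{-39745} = - \frac{36818}{- \frac{4979}{510}} - \frac{22993}{-39745} = \left(-36818\right) \left(- \frac{510}{4979}\right) - - \frac{22993}{39745} = \frac{18777180}{4979} + \frac{22993}{39745} = \frac{746413501247}{197890355}$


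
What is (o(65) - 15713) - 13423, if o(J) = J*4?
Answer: -28876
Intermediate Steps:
o(J) = 4*J
(o(65) - 15713) - 13423 = (4*65 - 15713) - 13423 = (260 - 15713) - 13423 = -15453 - 13423 = -28876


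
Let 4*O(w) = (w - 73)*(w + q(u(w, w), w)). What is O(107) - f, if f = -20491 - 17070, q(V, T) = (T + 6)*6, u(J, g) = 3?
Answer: 88467/2 ≈ 44234.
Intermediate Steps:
q(V, T) = 36 + 6*T (q(V, T) = (6 + T)*6 = 36 + 6*T)
O(w) = (-73 + w)*(36 + 7*w)/4 (O(w) = ((w - 73)*(w + (36 + 6*w)))/4 = ((-73 + w)*(36 + 7*w))/4 = (-73 + w)*(36 + 7*w)/4)
f = -37561
O(107) - f = (-657 - 475/4*107 + (7/4)*107²) - 1*(-37561) = (-657 - 50825/4 + (7/4)*11449) + 37561 = (-657 - 50825/4 + 80143/4) + 37561 = 13345/2 + 37561 = 88467/2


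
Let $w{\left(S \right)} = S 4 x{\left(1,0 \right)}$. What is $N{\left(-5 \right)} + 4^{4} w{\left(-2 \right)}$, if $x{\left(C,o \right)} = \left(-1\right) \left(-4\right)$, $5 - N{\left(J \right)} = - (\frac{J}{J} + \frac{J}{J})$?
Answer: $-8185$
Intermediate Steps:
$N{\left(J \right)} = 7$ ($N{\left(J \right)} = 5 - - (\frac{J}{J} + \frac{J}{J}) = 5 - - (1 + 1) = 5 - \left(-1\right) 2 = 5 - -2 = 5 + 2 = 7$)
$x{\left(C,o \right)} = 4$
$w{\left(S \right)} = 16 S$ ($w{\left(S \right)} = S 4 \cdot 4 = 4 S 4 = 16 S$)
$N{\left(-5 \right)} + 4^{4} w{\left(-2 \right)} = 7 + 4^{4} \cdot 16 \left(-2\right) = 7 + 256 \left(-32\right) = 7 - 8192 = -8185$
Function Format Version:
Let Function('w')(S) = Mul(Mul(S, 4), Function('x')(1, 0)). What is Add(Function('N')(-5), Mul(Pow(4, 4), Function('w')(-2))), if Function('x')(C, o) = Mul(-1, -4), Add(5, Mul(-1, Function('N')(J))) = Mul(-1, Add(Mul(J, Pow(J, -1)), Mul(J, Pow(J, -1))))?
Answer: -8185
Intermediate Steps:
Function('N')(J) = 7 (Function('N')(J) = Add(5, Mul(-1, Mul(-1, Add(Mul(J, Pow(J, -1)), Mul(J, Pow(J, -1)))))) = Add(5, Mul(-1, Mul(-1, Add(1, 1)))) = Add(5, Mul(-1, Mul(-1, 2))) = Add(5, Mul(-1, -2)) = Add(5, 2) = 7)
Function('x')(C, o) = 4
Function('w')(S) = Mul(16, S) (Function('w')(S) = Mul(Mul(S, 4), 4) = Mul(Mul(4, S), 4) = Mul(16, S))
Add(Function('N')(-5), Mul(Pow(4, 4), Function('w')(-2))) = Add(7, Mul(Pow(4, 4), Mul(16, -2))) = Add(7, Mul(256, -32)) = Add(7, -8192) = -8185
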